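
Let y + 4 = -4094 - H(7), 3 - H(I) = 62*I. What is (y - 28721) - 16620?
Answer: -49008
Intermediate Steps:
H(I) = 3 - 62*I
y = -3667 (y = -4 + (-4094 - (3 - 62*7)) = -4 + (-4094 - (3 - 434)) = -4 + (-4094 - 1*(-431)) = -4 + (-4094 + 431) = -4 - 3663 = -3667)
(y - 28721) - 16620 = (-3667 - 28721) - 16620 = -32388 - 16620 = -49008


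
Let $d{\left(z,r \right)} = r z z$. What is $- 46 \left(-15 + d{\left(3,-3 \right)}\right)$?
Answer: $1932$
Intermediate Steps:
$d{\left(z,r \right)} = r z^{2}$
$- 46 \left(-15 + d{\left(3,-3 \right)}\right) = - 46 \left(-15 - 3 \cdot 3^{2}\right) = - 46 \left(-15 - 27\right) = \left(-46\right) \left(-42\right) = 1932$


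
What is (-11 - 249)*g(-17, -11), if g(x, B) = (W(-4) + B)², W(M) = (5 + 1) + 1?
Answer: -4160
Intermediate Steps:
W(M) = 7 (W(M) = 6 + 1 = 7)
g(x, B) = (7 + B)²
(-11 - 249)*g(-17, -11) = (-11 - 249)*(7 - 11)² = -260*(-4)² = -260*16 = -4160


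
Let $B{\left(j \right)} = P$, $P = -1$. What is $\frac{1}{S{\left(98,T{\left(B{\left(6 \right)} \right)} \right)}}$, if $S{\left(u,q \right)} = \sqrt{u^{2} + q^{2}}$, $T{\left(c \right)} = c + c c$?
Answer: $\frac{1}{98} \approx 0.010204$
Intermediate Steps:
$B{\left(j \right)} = -1$
$T{\left(c \right)} = c + c^{2}$
$S{\left(u,q \right)} = \sqrt{q^{2} + u^{2}}$
$\frac{1}{S{\left(98,T{\left(B{\left(6 \right)} \right)} \right)}} = \frac{1}{\sqrt{\left(- (1 - 1)\right)^{2} + 98^{2}}} = \frac{1}{\sqrt{\left(\left(-1\right) 0\right)^{2} + 9604}} = \frac{1}{\sqrt{0^{2} + 9604}} = \frac{1}{\sqrt{0 + 9604}} = \frac{1}{\sqrt{9604}} = \frac{1}{98}$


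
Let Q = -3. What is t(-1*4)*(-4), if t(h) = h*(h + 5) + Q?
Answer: 28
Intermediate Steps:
t(h) = -3 + h*(5 + h) (t(h) = h*(h + 5) - 3 = h*(5 + h) - 3 = -3 + h*(5 + h))
t(-1*4)*(-4) = (-3 + (-1*4)**2 + 5*(-1*4))*(-4) = (-3 + (-4)**2 + 5*(-4))*(-4) = (-3 + 16 - 20)*(-4) = -7*(-4) = 28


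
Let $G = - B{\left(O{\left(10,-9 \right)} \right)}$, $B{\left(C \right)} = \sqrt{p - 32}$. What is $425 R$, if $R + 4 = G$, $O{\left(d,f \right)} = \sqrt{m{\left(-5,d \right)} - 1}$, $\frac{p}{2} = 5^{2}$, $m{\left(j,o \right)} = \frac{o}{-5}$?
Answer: $-1700 - 1275 \sqrt{2} \approx -3503.1$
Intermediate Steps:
$m{\left(j,o \right)} = - \frac{o}{5}$ ($m{\left(j,o \right)} = o \left(- \frac{1}{5}\right) = - \frac{o}{5}$)
$p = 50$ ($p = 2 \cdot 5^{2} = 2 \cdot 25 = 50$)
$O{\left(d,f \right)} = \sqrt{-1 - \frac{d}{5}}$ ($O{\left(d,f \right)} = \sqrt{- \frac{d}{5} - 1} = \sqrt{-1 - \frac{d}{5}}$)
$B{\left(C \right)} = 3 \sqrt{2}$ ($B{\left(C \right)} = \sqrt{50 - 32} = \sqrt{18} = 3 \sqrt{2}$)
$G = - 3 \sqrt{2} \approx -4.2426$
$R = -4 - 3 \sqrt{2} \approx -8.2426$
$425 R = 425 \left(-4 - 3 \sqrt{2}\right) = -1700 - 1275 \sqrt{2}$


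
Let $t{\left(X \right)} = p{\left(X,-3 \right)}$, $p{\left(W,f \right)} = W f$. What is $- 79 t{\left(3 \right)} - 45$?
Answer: $666$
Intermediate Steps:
$t{\left(X \right)} = - 3 X$ ($t{\left(X \right)} = X \left(-3\right) = - 3 X$)
$- 79 t{\left(3 \right)} - 45 = - 79 \left(\left(-3\right) 3\right) - 45 = \left(-79\right) \left(-9\right) - 45 = 711 - 45 = 666$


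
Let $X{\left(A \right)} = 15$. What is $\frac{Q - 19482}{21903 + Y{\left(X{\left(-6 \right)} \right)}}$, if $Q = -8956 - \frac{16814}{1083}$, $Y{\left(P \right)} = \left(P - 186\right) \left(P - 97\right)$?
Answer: $- \frac{30815168}{38906775} \approx -0.79203$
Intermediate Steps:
$Y{\left(P \right)} = \left(-186 + P\right) \left(-97 + P\right)$
$Q = - \frac{9716162}{1083}$ ($Q = -8956 - 16814 \cdot \frac{1}{1083} = -8956 - \frac{16814}{1083} = - \frac{9716162}{1083} \approx -8971.5$)
$\frac{Q - 19482}{21903 + Y{\left(X{\left(-6 \right)} \right)}} = \frac{- \frac{9716162}{1083} - 19482}{21903 + \left(18042 + 15^{2} - 4245\right)} = - \frac{30815168}{1083 \left(21903 + \left(18042 + 225 - 4245\right)\right)} = - \frac{30815168}{1083 \left(21903 + 14022\right)} = - \frac{30815168}{1083 \cdot 35925} = \left(- \frac{30815168}{1083}\right) \frac{1}{35925} = - \frac{30815168}{38906775}$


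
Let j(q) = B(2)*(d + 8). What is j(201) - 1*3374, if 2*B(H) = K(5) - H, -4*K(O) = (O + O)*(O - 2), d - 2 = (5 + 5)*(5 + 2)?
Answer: -3754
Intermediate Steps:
d = 72 (d = 2 + (5 + 5)*(5 + 2) = 2 + 10*7 = 2 + 70 = 72)
K(O) = -O*(-2 + O)/2 (K(O) = -(O + O)*(O - 2)/4 = -2*O*(-2 + O)/4 = -O*(-2 + O)/2)
B(H) = -15/4 - H/2 (B(H) = ((½)*5*(2 - 1*5) - H)/2 = ((½)*5*(2 - 5) - H)/2 = ((½)*5*(-3) - H)/2 = (-15/2 - H)/2 = -15/4 - H/2)
j(q) = -380 (j(q) = (-15/4 - ½*2)*(72 + 8) = (-15/4 - 1)*80 = -19/4*80 = -380)
j(201) - 1*3374 = -380 - 1*3374 = -380 - 3374 = -3754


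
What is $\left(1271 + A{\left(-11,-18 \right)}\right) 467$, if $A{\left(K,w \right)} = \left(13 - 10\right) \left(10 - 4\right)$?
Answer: $601963$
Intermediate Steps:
$A{\left(K,w \right)} = 18$ ($A{\left(K,w \right)} = 3 \cdot 6 = 18$)
$\left(1271 + A{\left(-11,-18 \right)}\right) 467 = \left(1271 + 18\right) 467 = 1289 \cdot 467 = 601963$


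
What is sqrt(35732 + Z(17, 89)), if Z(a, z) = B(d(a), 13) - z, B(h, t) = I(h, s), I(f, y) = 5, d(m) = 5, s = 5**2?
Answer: 8*sqrt(557) ≈ 188.81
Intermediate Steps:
s = 25
B(h, t) = 5
Z(a, z) = 5 - z
sqrt(35732 + Z(17, 89)) = sqrt(35732 + (5 - 1*89)) = sqrt(35732 + (5 - 89)) = sqrt(35732 - 84) = sqrt(35648) = 8*sqrt(557)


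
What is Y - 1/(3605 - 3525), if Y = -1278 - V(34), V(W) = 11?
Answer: -103121/80 ≈ -1289.0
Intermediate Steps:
Y = -1289 (Y = -1278 - 1*11 = -1278 - 11 = -1289)
Y - 1/(3605 - 3525) = -1289 - 1/(3605 - 3525) = -1289 - 1/80 = -103121/80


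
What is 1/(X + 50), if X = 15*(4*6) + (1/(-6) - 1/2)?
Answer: 3/1228 ≈ 0.0024430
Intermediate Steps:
X = 1078/3 (X = 15*24 + (1*(-⅙) - 1*½) = 360 + (-⅙ - ½) = 360 - ⅔ = 1078/3 ≈ 359.33)
1/(X + 50) = 1/(1078/3 + 50) = 1/(1228/3) = 3/1228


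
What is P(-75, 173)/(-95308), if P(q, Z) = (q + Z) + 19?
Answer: -117/95308 ≈ -0.0012276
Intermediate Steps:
P(q, Z) = 19 + Z + q (P(q, Z) = (Z + q) + 19 = 19 + Z + q)
P(-75, 173)/(-95308) = (19 + 173 - 75)/(-95308) = 117*(-1/95308) = -117/95308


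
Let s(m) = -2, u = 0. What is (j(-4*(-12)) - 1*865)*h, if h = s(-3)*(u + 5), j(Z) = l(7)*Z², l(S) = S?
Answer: -152630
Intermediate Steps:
j(Z) = 7*Z²
h = -10 (h = -2*(0 + 5) = -2*5 = -10)
(j(-4*(-12)) - 1*865)*h = (7*(-4*(-12))² - 1*865)*(-10) = (7*48² - 865)*(-10) = (7*2304 - 865)*(-10) = (16128 - 865)*(-10) = 15263*(-10) = -152630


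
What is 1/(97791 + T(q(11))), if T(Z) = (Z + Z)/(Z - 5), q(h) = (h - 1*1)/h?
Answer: 9/880115 ≈ 1.0226e-5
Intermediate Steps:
q(h) = (-1 + h)/h (q(h) = (h - 1)/h = (-1 + h)/h)
T(Z) = 2*Z/(-5 + Z) (T(Z) = (2*Z)/(-5 + Z) = 2*Z/(-5 + Z))
1/(97791 + T(q(11))) = 1/(97791 + 2*((-1 + 11)/11)/(-5 + (-1 + 11)/11)) = 1/(97791 + 2*((1/11)*10)/(-5 + (1/11)*10)) = 1/(97791 + 2*(10/11)/(-5 + 10/11)) = 1/(97791 + 2*(10/11)/(-45/11)) = 1/(97791 + 2*(10/11)*(-11/45)) = 1/(97791 - 4/9) = 1/(880115/9) = 9/880115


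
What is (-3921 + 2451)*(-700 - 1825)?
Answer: 3711750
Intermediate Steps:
(-3921 + 2451)*(-700 - 1825) = -1470*(-2525) = 3711750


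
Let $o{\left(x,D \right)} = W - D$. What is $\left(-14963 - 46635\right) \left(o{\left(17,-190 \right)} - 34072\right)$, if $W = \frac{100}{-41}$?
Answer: $\frac{85575760676}{41} \approx 2.0872 \cdot 10^{9}$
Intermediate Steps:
$W = - \frac{100}{41}$ ($W = 100 \left(- \frac{1}{41}\right) = - \frac{100}{41} \approx -2.439$)
$o{\left(x,D \right)} = - \frac{100}{41} - D$
$\left(-14963 - 46635\right) \left(o{\left(17,-190 \right)} - 34072\right) = \left(-14963 - 46635\right) \left(\left(- \frac{100}{41} - -190\right) - 34072\right) = - 61598 \left(\left(- \frac{100}{41} + 190\right) - 34072\right) = - 61598 \left(\frac{7690}{41} - 34072\right) = \left(-61598\right) \left(- \frac{1389262}{41}\right) = \frac{85575760676}{41}$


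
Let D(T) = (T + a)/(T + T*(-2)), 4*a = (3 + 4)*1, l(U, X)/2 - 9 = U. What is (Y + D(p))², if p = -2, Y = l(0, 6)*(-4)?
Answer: 332929/64 ≈ 5202.0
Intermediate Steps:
l(U, X) = 18 + 2*U
Y = -72 (Y = (18 + 2*0)*(-4) = (18 + 0)*(-4) = 18*(-4) = -72)
a = 7/4 (a = ((3 + 4)*1)/4 = (7*1)/4 = (¼)*7 = 7/4 ≈ 1.7500)
D(T) = -(7/4 + T)/T (D(T) = (T + 7/4)/(T + T*(-2)) = (7/4 + T)/(T - 2*T) = (7/4 + T)/((-T)) = (7/4 + T)*(-1/T) = -(7/4 + T)/T)
(Y + D(p))² = (-72 + (-7/4 - 1*(-2))/(-2))² = (-72 - (-7/4 + 2)/2)² = (-72 - ½*¼)² = (-72 - ⅛)² = (-577/8)² = 332929/64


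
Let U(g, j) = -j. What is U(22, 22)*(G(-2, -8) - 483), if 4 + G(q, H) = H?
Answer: 10890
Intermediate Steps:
G(q, H) = -4 + H
U(22, 22)*(G(-2, -8) - 483) = (-1*22)*((-4 - 8) - 483) = -22*(-12 - 483) = -22*(-495) = 10890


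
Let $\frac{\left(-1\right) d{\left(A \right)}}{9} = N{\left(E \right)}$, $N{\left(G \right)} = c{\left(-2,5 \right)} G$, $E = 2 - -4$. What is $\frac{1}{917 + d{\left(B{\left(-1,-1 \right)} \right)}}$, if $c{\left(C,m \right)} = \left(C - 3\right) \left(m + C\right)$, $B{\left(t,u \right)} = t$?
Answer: $\frac{1}{1727} \approx 0.00057904$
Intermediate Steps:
$E = 6$ ($E = 2 + 4 = 6$)
$c{\left(C,m \right)} = \left(-3 + C\right) \left(C + m\right)$
$N{\left(G \right)} = - 15 G$ ($N{\left(G \right)} = \left(\left(-2\right)^{2} - -6 - 15 - 10\right) G = \left(4 + 6 - 15 - 10\right) G = - 15 G$)
$d{\left(A \right)} = 810$ ($d{\left(A \right)} = - 9 \left(\left(-15\right) 6\right) = \left(-9\right) \left(-90\right) = 810$)
$\frac{1}{917 + d{\left(B{\left(-1,-1 \right)} \right)}} = \frac{1}{917 + 810} = \frac{1}{1727}$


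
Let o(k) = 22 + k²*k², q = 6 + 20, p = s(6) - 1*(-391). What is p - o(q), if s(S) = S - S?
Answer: -456607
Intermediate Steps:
s(S) = 0
p = 391 (p = 0 - 1*(-391) = 0 + 391 = 391)
q = 26
o(k) = 22 + k⁴
p - o(q) = 391 - (22 + 26⁴) = 391 - (22 + 456976) = 391 - 1*456998 = 391 - 456998 = -456607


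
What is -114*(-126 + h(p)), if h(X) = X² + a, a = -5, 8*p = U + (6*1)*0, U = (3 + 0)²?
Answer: 473271/32 ≈ 14790.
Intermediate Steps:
U = 9 (U = 3² = 9)
p = 9/8 (p = (9 + (6*1)*0)/8 = (9 + 6*0)/8 = (9 + 0)/8 = (⅛)*9 = 9/8 ≈ 1.1250)
h(X) = -5 + X² (h(X) = X² - 5 = -5 + X²)
-114*(-126 + h(p)) = -114*(-126 + (-5 + (9/8)²)) = -114*(-126 + (-5 + 81/64)) = -114*(-126 - 239/64) = -114*(-8303/64) = 473271/32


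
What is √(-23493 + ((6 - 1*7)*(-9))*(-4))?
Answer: I*√23529 ≈ 153.39*I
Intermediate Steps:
√(-23493 + ((6 - 1*7)*(-9))*(-4)) = √(-23493 + ((6 - 7)*(-9))*(-4)) = √(-23493 - 1*(-9)*(-4)) = √(-23493 + 9*(-4)) = √(-23493 - 36) = √(-23529) = I*√23529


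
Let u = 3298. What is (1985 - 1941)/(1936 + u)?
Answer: 22/2617 ≈ 0.0084066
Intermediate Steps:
(1985 - 1941)/(1936 + u) = (1985 - 1941)/(1936 + 3298) = 44/5234 = 44*(1/5234) = 22/2617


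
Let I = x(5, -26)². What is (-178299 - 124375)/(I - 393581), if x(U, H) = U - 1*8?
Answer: 151337/196786 ≈ 0.76904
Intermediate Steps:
x(U, H) = -8 + U (x(U, H) = U - 8 = -8 + U)
I = 9 (I = (-8 + 5)² = (-3)² = 9)
(-178299 - 124375)/(I - 393581) = (-178299 - 124375)/(9 - 393581) = -302674/(-393572) = -302674*(-1/393572) = 151337/196786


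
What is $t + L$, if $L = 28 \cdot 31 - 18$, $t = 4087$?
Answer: $4937$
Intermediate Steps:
$L = 850$ ($L = 868 - 18 = 850$)
$t + L = 4087 + 850 = 4937$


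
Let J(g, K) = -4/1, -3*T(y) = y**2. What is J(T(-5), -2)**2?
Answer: 16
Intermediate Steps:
T(y) = -y**2/3
J(g, K) = -4 (J(g, K) = -4*1 = -4)
J(T(-5), -2)**2 = (-4)**2 = 16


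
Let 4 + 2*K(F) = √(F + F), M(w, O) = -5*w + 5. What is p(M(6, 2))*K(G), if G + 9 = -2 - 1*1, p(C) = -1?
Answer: 2 - I*√6 ≈ 2.0 - 2.4495*I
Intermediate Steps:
M(w, O) = 5 - 5*w
G = -12 (G = -9 + (-2 - 1*1) = -9 + (-2 - 1) = -9 - 3 = -12)
K(F) = -2 + √2*√F/2 (K(F) = -2 + √(F + F)/2 = -2 + √(2*F)/2 = -2 + (√2*√F)/2 = -2 + √2*√F/2)
p(M(6, 2))*K(G) = -(-2 + √2*√(-12)/2) = -(-2 + √2*(2*I*√3)/2) = -(-2 + I*√6) = 2 - I*√6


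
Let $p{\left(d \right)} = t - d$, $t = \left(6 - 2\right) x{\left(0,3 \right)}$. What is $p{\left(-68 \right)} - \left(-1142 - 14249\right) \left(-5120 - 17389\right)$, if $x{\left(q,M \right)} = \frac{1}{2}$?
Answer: $-346435949$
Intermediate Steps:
$x{\left(q,M \right)} = \frac{1}{2}$
$t = 2$ ($t = \left(6 - 2\right) \frac{1}{2} = 4 \cdot \frac{1}{2} = 2$)
$p{\left(d \right)} = 2 - d$
$p{\left(-68 \right)} - \left(-1142 - 14249\right) \left(-5120 - 17389\right) = \left(2 - -68\right) - \left(-1142 - 14249\right) \left(-5120 - 17389\right) = \left(2 + 68\right) - \left(-15391\right) \left(-22509\right) = 70 - 346436019 = -346435949$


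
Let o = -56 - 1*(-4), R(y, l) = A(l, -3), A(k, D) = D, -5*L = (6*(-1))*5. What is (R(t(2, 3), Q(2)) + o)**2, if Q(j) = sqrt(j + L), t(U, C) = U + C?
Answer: 3025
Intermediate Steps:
t(U, C) = C + U
L = 6 (L = -6*(-1)*5/5 = -(-6)*5/5 = -1/5*(-30) = 6)
Q(j) = sqrt(6 + j) (Q(j) = sqrt(j + 6) = sqrt(6 + j))
R(y, l) = -3
o = -52 (o = -56 + 4 = -52)
(R(t(2, 3), Q(2)) + o)**2 = (-3 - 52)**2 = (-55)**2 = 3025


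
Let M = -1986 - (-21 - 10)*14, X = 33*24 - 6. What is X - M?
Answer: 2338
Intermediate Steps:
X = 786 (X = 792 - 6 = 786)
M = -1552 (M = -1986 - (-31)*14 = -1986 - 1*(-434) = -1986 + 434 = -1552)
X - M = 786 - 1*(-1552) = 786 + 1552 = 2338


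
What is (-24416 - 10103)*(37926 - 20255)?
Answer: -609985249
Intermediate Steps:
(-24416 - 10103)*(37926 - 20255) = -34519*17671 = -609985249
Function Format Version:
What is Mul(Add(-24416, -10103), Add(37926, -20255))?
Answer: -609985249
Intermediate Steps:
Mul(Add(-24416, -10103), Add(37926, -20255)) = Mul(-34519, 17671) = -609985249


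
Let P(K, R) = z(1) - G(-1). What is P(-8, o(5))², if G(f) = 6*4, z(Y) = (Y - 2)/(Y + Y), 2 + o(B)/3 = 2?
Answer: 2401/4 ≈ 600.25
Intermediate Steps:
o(B) = 0 (o(B) = -6 + 3*2 = -6 + 6 = 0)
z(Y) = (-2 + Y)/(2*Y) (z(Y) = (-2 + Y)/((2*Y)) = (-2 + Y)*(1/(2*Y)) = (-2 + Y)/(2*Y))
G(f) = 24
P(K, R) = -49/2 (P(K, R) = (½)*(-2 + 1)/1 - 1*24 = (½)*1*(-1) - 24 = -½ - 24 = -49/2)
P(-8, o(5))² = (-49/2)² = 2401/4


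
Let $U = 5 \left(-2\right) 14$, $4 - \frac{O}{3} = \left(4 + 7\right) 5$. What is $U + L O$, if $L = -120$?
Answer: $18220$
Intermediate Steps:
$O = -153$ ($O = 12 - 3 \left(4 + 7\right) 5 = 12 - 3 \cdot 11 \cdot 5 = 12 - 165 = -153$)
$U = -140$ ($U = \left(-10\right) 14 = -140$)
$U + L O = -140 - -18360 = -140 + 18360 = 18220$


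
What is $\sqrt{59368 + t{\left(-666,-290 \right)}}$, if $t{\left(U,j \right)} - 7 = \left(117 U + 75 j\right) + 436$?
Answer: $3 i \sqrt{4429} \approx 199.65 i$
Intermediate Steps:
$t{\left(U,j \right)} = 443 + 75 j + 117 U$ ($t{\left(U,j \right)} = 7 + \left(\left(117 U + 75 j\right) + 436\right) = 7 + \left(\left(75 j + 117 U\right) + 436\right) = 7 + \left(436 + 75 j + 117 U\right) = 443 + 75 j + 117 U$)
$\sqrt{59368 + t{\left(-666,-290 \right)}} = \sqrt{59368 + \left(443 + 75 \left(-290\right) + 117 \left(-666\right)\right)} = \sqrt{59368 - 99229} = \sqrt{-39861} = 3 i \sqrt{4429}$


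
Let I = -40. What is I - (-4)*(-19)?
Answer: -116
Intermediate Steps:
I - (-4)*(-19) = -40 - (-4)*(-19) = -40 - 1*76 = -40 - 76 = -116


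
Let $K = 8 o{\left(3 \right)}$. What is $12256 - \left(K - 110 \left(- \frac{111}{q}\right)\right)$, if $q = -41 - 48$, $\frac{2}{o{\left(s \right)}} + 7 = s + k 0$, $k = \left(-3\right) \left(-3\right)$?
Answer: $\frac{1103350}{89} \approx 12397.0$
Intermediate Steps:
$k = 9$
$o{\left(s \right)} = \frac{2}{-7 + s}$ ($o{\left(s \right)} = \frac{2}{-7 + \left(s + 9 \cdot 0\right)} = \frac{2}{-7 + \left(s + 0\right)} = \frac{2}{-7 + s}$)
$q = -89$ ($q = -41 - 48 = -89$)
$K = -4$ ($K = 8 \frac{2}{-7 + 3} = 8 \frac{2}{-4} = 8 \cdot 2 \left(- \frac{1}{4}\right) = 8 \left(- \frac{1}{2}\right) = -4$)
$12256 - \left(K - 110 \left(- \frac{111}{q}\right)\right) = 12256 - \left(-4 - 110 \left(- \frac{111}{-89}\right)\right) = 12256 - \left(-4 - 110 \left(\left(-111\right) \left(- \frac{1}{89}\right)\right)\right) = 12256 - \left(-4 - \frac{12210}{89}\right) = 12256 - - \frac{12566}{89} = 12256 + \frac{12566}{89} = \frac{1103350}{89}$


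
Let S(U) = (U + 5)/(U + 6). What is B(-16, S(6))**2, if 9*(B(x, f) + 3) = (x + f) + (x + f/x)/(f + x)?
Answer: 127000289641/6113988864 ≈ 20.772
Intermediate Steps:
S(U) = (5 + U)/(6 + U)
B(x, f) = -3 + f/9 + x/9 + (x + f/x)/(9*(f + x)) (B(x, f) = -3 + ((x + f) + (x + f/x)/(f + x))/9 = -3 + ((f + x) + (x + f/x)/(f + x))/9 = -3 + (f + x + (x + f/x)/(f + x))/9 = -3 + (f/9 + x/9 + (x + f/x)/(9*(f + x))) = -3 + f/9 + x/9 + (x + f/x)/(9*(f + x)))
B(-16, S(6))**2 = ((1/9)*((5 + 6)/(6 + 6) + (-16)**3 - 26*(-16)**2 - 16*(5 + 6)**2/(6 + 6)**2 - 27*(5 + 6)/(6 + 6)*(-16) + 2*((5 + 6)/(6 + 6))*(-16)**2)/(-16*((5 + 6)/(6 + 6) - 16)))**2 = ((1/9)*(-1/16)*(11/12 - 4096 - 26*256 - 16*(11/12)**2 - 27*11/12*(-16) + 2*(11/12)*256)/(11/12 - 16))**2 = ((1/9)*(-1/16)*((1/12)*11 - 4096 - 6656 - 16*((1/12)*11)**2 - 27*(1/12)*11*(-16) + 2*((1/12)*11)*256)/((1/12)*11 - 16))**2 = ((1/9)*(-1/16)*(11/12 - 4096 - 6656 - 16*(11/12)**2 - 27*11/12*(-16) + 2*(11/12)*256)/(11/12 - 16))**2 = ((1/9)*(-1/16)*(11/12 - 4096 - 6656 - 16*121/144 + 396 + 1408/3)/(-181/12))**2 = ((1/9)*(-1/16)*(-12/181)*(11/12 - 4096 - 6656 - 121/9 + 396 + 1408/3))**2 = ((1/9)*(-1/16)*(-12/181)*(-356371/36))**2 = (-356371/78192)**2 = 127000289641/6113988864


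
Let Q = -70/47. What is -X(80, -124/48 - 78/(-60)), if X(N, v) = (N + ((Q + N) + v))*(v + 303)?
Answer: -8026526243/169200 ≈ -47438.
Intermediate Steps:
Q = -70/47 (Q = -70*1/47 = -70/47 ≈ -1.4894)
X(N, v) = (303 + v)*(-70/47 + v + 2*N) (X(N, v) = (N + ((-70/47 + N) + v))*(v + 303) = (N + (-70/47 + N + v))*(303 + v) = (-70/47 + v + 2*N)*(303 + v) = (303 + v)*(-70/47 + v + 2*N))
-X(80, -124/48 - 78/(-60)) = -(-21210/47 + (-124/48 - 78/(-60))² + 606*80 + 14171*(-124/48 - 78/(-60))/47 + 2*80*(-124/48 - 78/(-60))) = -(-21210/47 + (-124*1/48 - 78*(-1/60))² + 48480 + 14171*(-124*1/48 - 78*(-1/60))/47 + 2*80*(-124*1/48 - 78*(-1/60))) = -(-21210/47 + (-31/12 + 13/10)² + 48480 + 14171*(-31/12 + 13/10)/47 + 2*80*(-31/12 + 13/10)) = -(-21210/47 + (-77/60)² + 48480 + (14171/47)*(-77/60) + 2*80*(-77/60)) = -(-21210/47 + 5929/3600 + 48480 - 1091167/2820 - 616/3) = -1*8026526243/169200 = -8026526243/169200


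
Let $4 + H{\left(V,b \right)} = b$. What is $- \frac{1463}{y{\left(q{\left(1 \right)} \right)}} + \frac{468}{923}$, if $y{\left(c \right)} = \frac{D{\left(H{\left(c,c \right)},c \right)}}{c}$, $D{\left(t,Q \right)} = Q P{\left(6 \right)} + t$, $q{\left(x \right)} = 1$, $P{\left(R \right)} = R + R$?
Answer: $- \frac{103549}{639} \approx -162.05$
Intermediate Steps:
$H{\left(V,b \right)} = -4 + b$
$P{\left(R \right)} = 2 R$
$D{\left(t,Q \right)} = t + 12 Q$ ($D{\left(t,Q \right)} = Q 2 \cdot 6 + t = Q 12 + t = 12 Q + t = t + 12 Q$)
$y{\left(c \right)} = \frac{-4 + 13 c}{c}$ ($y{\left(c \right)} = \frac{\left(-4 + c\right) + 12 c}{c} = \frac{-4 + 13 c}{c}$)
$- \frac{1463}{y{\left(q{\left(1 \right)} \right)}} + \frac{468}{923} = - \frac{1463}{13 - \frac{4}{1}} + \frac{468}{923} = - \frac{1463}{13 - 4} + 468 \cdot \frac{1}{923} = - \frac{1463}{13 - 4} + \frac{36}{71} = - \frac{1463}{9} + \frac{36}{71} = - \frac{103549}{639}$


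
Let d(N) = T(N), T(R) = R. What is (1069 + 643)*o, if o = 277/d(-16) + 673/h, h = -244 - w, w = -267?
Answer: 470479/23 ≈ 20456.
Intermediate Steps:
d(N) = N
h = 23 (h = -244 - 1*(-267) = -244 + 267 = 23)
o = 4397/368 (o = 277/(-16) + 673/23 = 277*(-1/16) + 673*(1/23) = -277/16 + 673/23 = 4397/368 ≈ 11.948)
(1069 + 643)*o = (1069 + 643)*(4397/368) = 1712*(4397/368) = 470479/23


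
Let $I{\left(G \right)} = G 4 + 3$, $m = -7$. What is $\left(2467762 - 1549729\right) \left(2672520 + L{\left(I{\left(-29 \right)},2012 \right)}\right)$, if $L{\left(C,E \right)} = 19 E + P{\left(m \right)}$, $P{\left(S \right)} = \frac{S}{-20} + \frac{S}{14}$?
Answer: $\frac{49771119619581}{20} \approx 2.4886 \cdot 10^{12}$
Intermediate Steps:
$P{\left(S \right)} = \frac{3 S}{140}$ ($P{\left(S \right)} = S \left(- \frac{1}{20}\right) + S \frac{1}{14} = - \frac{S}{20} + \frac{S}{14} = \frac{3 S}{140}$)
$I{\left(G \right)} = 3 + 4 G$ ($I{\left(G \right)} = 4 G + 3 = 3 + 4 G$)
$L{\left(C,E \right)} = - \frac{3}{20} + 19 E$ ($L{\left(C,E \right)} = 19 E + \frac{3}{140} \left(-7\right) = 19 E - \frac{3}{20} = - \frac{3}{20} + 19 E$)
$\left(2467762 - 1549729\right) \left(2672520 + L{\left(I{\left(-29 \right)},2012 \right)}\right) = \left(2467762 - 1549729\right) \left(2672520 + \left(- \frac{3}{20} + 19 \cdot 2012\right)\right) = 918033 \left(2672520 + \left(- \frac{3}{20} + 38228\right)\right) = 918033 \left(2672520 + \frac{764557}{20}\right) = 918033 \cdot \frac{54214957}{20} = \frac{49771119619581}{20}$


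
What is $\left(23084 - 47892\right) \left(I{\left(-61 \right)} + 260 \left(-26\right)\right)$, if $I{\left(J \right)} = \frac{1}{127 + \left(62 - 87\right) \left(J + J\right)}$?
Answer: $\frac{532789483352}{3177} \approx 1.677 \cdot 10^{8}$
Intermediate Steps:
$I{\left(J \right)} = \frac{1}{127 - 50 J}$ ($I{\left(J \right)} = \frac{1}{127 - 25 \cdot 2 J} = \frac{1}{127 - 50 J}$)
$\left(23084 - 47892\right) \left(I{\left(-61 \right)} + 260 \left(-26\right)\right) = \left(23084 - 47892\right) \left(- \frac{1}{-127 + 50 \left(-61\right)} + 260 \left(-26\right)\right) = - 24808 \left(- \frac{1}{-127 - 3050} - 6760\right) = - 24808 \left(- \frac{1}{-3177} - 6760\right) = - 24808 \left(\left(-1\right) \left(- \frac{1}{3177}\right) - 6760\right) = - 24808 \left(\frac{1}{3177} - 6760\right) = \left(-24808\right) \left(- \frac{21476519}{3177}\right) = \frac{532789483352}{3177}$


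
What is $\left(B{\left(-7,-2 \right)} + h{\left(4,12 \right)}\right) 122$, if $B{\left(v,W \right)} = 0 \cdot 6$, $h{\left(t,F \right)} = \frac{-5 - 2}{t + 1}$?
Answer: $- \frac{854}{5} \approx -170.8$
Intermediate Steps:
$h{\left(t,F \right)} = - \frac{7}{1 + t}$
$B{\left(v,W \right)} = 0$
$\left(B{\left(-7,-2 \right)} + h{\left(4,12 \right)}\right) 122 = \left(0 - \frac{7}{1 + 4}\right) 122 = \left(0 - \frac{7}{5}\right) 122 = \left(- \frac{7}{5}\right) 122 = - \frac{854}{5}$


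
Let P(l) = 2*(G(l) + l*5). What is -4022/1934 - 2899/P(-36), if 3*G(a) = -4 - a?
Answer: 6366823/982472 ≈ 6.4804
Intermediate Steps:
G(a) = -4/3 - a/3 (G(a) = (-4 - a)/3 = -4/3 - a/3)
P(l) = -8/3 + 28*l/3 (P(l) = 2*((-4/3 - l/3) + l*5) = 2*((-4/3 - l/3) + 5*l) = 2*(-4/3 + 14*l/3) = -8/3 + 28*l/3)
-4022/1934 - 2899/P(-36) = -4022/1934 - 2899/(-8/3 + (28/3)*(-36)) = -4022*1/1934 - 2899/(-8/3 - 336) = -2011/967 - 2899/(-1016/3) = -2011/967 - 2899*(-3/1016) = -2011/967 + 8697/1016 = 6366823/982472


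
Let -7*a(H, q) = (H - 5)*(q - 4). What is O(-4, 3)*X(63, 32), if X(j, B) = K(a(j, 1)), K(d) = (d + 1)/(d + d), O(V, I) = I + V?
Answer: -181/348 ≈ -0.52011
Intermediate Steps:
a(H, q) = -(-5 + H)*(-4 + q)/7 (a(H, q) = -(H - 5)*(q - 4)/7 = -(-5 + H)*(-4 + q)/7)
K(d) = (1 + d)/(2*d) (K(d) = (1 + d)/((2*d)) = (1 + d)*(1/(2*d)) = (1 + d)/(2*d))
X(j, B) = (-8/7 + 3*j/7)/(2*(-15/7 + 3*j/7)) (X(j, B) = (1 + (-20/7 + 4*j/7 + (5/7)*1 - 1/7*j*1))/(2*(-20/7 + 4*j/7 + (5/7)*1 - 1/7*j*1)) = (1 + (-20/7 + 4*j/7 + 5/7 - j/7))/(2*(-20/7 + 4*j/7 + 5/7 - j/7)) = (1 + (-15/7 + 3*j/7))/(2*(-15/7 + 3*j/7)) = (-8/7 + 3*j/7)/(2*(-15/7 + 3*j/7)))
O(-4, 3)*X(63, 32) = (3 - 4)*((8 - 3*63)/(6*(5 - 1*63))) = -(8 - 189)/(6*(5 - 63)) = -(-181)/(6*(-58)) = -(-1)*(-181)/(6*58) = -1*181/348 = -181/348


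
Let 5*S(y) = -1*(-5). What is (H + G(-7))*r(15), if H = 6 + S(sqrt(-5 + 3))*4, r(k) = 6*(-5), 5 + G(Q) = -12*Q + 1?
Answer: -2700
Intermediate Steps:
G(Q) = -4 - 12*Q (G(Q) = -5 + (-12*Q + 1) = -5 + (1 - 12*Q) = -4 - 12*Q)
S(y) = 1 (S(y) = (-1*(-5))/5 = (1/5)*5 = 1)
r(k) = -30
H = 10 (H = 6 + 1*4 = 6 + 4 = 10)
(H + G(-7))*r(15) = (10 + (-4 - 12*(-7)))*(-30) = (10 + (-4 + 84))*(-30) = (10 + 80)*(-30) = 90*(-30) = -2700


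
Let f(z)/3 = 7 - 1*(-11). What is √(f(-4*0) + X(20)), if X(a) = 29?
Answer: √83 ≈ 9.1104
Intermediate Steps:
f(z) = 54 (f(z) = 3*(7 - 1*(-11)) = 3*(7 + 11) = 3*18 = 54)
√(f(-4*0) + X(20)) = √(54 + 29) = √83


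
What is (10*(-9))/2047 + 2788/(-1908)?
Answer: -1469689/976419 ≈ -1.5052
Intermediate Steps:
(10*(-9))/2047 + 2788/(-1908) = -90*1/2047 + 2788*(-1/1908) = -90/2047 - 697/477 = -1469689/976419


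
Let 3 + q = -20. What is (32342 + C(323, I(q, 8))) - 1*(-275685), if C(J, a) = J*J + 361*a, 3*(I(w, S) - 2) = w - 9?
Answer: 1227682/3 ≈ 4.0923e+5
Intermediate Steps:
q = -23 (q = -3 - 20 = -23)
I(w, S) = -1 + w/3 (I(w, S) = 2 + (w - 9)/3 = 2 + (-9 + w)/3 = 2 + (-3 + w/3) = -1 + w/3)
C(J, a) = J² + 361*a
(32342 + C(323, I(q, 8))) - 1*(-275685) = (32342 + (323² + 361*(-1 + (⅓)*(-23)))) - 1*(-275685) = (32342 + (104329 + 361*(-1 - 23/3))) + 275685 = (32342 + (104329 + 361*(-26/3))) + 275685 = (32342 + (104329 - 9386/3)) + 275685 = (32342 + 303601/3) + 275685 = 400627/3 + 275685 = 1227682/3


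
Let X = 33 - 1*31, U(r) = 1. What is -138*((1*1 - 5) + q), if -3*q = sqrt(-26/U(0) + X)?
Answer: 552 + 92*I*sqrt(6) ≈ 552.0 + 225.35*I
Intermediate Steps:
X = 2 (X = 33 - 31 = 2)
q = -2*I*sqrt(6)/3 (q = -sqrt(-26/1 + 2)/3 = -sqrt(-26*1 + 2)/3 = -sqrt(-26 + 2)/3 = -2*I*sqrt(6)/3 ≈ -1.633*I)
-138*((1*1 - 5) + q) = -138*((1*1 - 5) - 2*I*sqrt(6)/3) = -138*((1 - 5) - 2*I*sqrt(6)/3) = -138*(-4 - 2*I*sqrt(6)/3) = 552 + 92*I*sqrt(6)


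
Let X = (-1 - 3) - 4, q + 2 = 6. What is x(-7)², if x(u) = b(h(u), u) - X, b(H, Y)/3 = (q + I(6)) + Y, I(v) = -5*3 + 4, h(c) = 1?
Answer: 1156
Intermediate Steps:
q = 4 (q = -2 + 6 = 4)
I(v) = -11 (I(v) = -15 + 4 = -11)
b(H, Y) = -21 + 3*Y (b(H, Y) = 3*((4 - 11) + Y) = 3*(-7 + Y) = -21 + 3*Y)
X = -8 (X = -4 - 4 = -8)
x(u) = -13 + 3*u (x(u) = (-21 + 3*u) - 1*(-8) = (-21 + 3*u) + 8 = -13 + 3*u)
x(-7)² = (-13 + 3*(-7))² = (-13 - 21)² = (-34)² = 1156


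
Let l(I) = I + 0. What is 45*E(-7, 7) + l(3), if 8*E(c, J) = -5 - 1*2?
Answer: -291/8 ≈ -36.375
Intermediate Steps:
E(c, J) = -7/8 (E(c, J) = (-5 - 1*2)/8 = (-5 - 2)/8 = (⅛)*(-7) = -7/8)
l(I) = I
45*E(-7, 7) + l(3) = 45*(-7/8) + 3 = -315/8 + 3 = -291/8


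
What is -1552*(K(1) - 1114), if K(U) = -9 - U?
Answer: 1744448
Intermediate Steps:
-1552*(K(1) - 1114) = -1552*((-9 - 1*1) - 1114) = -1552*((-9 - 1) - 1114) = -1552*(-10 - 1114) = -1552*(-1124) = 1744448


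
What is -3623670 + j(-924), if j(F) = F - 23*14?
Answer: -3624916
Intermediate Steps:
j(F) = -322 + F (j(F) = F - 322 = -322 + F)
-3623670 + j(-924) = -3623670 + (-322 - 924) = -3623670 - 1246 = -3624916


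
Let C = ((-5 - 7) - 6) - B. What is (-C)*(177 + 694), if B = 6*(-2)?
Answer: 5226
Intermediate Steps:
B = -12
C = -6 (C = ((-5 - 7) - 6) - 1*(-12) = (-12 - 6) + 12 = -18 + 12 = -6)
(-C)*(177 + 694) = (-1*(-6))*(177 + 694) = 6*871 = 5226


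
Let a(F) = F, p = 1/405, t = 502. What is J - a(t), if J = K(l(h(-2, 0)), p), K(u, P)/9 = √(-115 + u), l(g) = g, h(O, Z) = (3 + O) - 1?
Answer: -502 + 9*I*√115 ≈ -502.0 + 96.514*I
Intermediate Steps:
h(O, Z) = 2 + O
p = 1/405 ≈ 0.0024691
K(u, P) = 9*√(-115 + u)
J = 9*I*√115 (J = 9*√(-115 + (2 - 2)) = 9*√(-115 + 0) = 9*√(-115) = 9*(I*√115) = 9*I*√115 ≈ 96.514*I)
J - a(t) = 9*I*√115 - 1*502 = 9*I*√115 - 502 = -502 + 9*I*√115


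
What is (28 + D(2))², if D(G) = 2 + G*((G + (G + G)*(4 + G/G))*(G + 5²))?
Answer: 1483524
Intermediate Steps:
D(G) = 2 + 11*G²*(25 + G) (D(G) = 2 + G*((G + (2*G)*(4 + 1))*(G + 25)) = 2 + G*((G + (2*G)*5)*(25 + G)) = 2 + G*((G + 10*G)*(25 + G)) = 2 + G*((11*G)*(25 + G)) = 2 + G*(11*G*(25 + G)) = 2 + 11*G²*(25 + G))
(28 + D(2))² = (28 + (2 + 11*2³ + 275*2²))² = (28 + (2 + 11*8 + 275*4))² = (28 + (2 + 88 + 1100))² = (28 + 1190)² = 1218² = 1483524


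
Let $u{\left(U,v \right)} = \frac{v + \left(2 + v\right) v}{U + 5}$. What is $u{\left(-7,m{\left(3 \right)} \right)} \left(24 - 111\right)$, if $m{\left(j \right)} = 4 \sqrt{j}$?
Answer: $2088 + 522 \sqrt{3} \approx 2992.1$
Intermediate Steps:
$u{\left(U,v \right)} = \frac{v + v \left(2 + v\right)}{5 + U}$
$u{\left(-7,m{\left(3 \right)} \right)} \left(24 - 111\right) = \frac{4 \sqrt{3} \left(3 + 4 \sqrt{3}\right)}{5 - 7} \left(24 - 111\right) = \frac{4 \sqrt{3} \left(3 + 4 \sqrt{3}\right)}{-2} \left(-87\right) = 4 \sqrt{3} \left(- \frac{1}{2}\right) \left(3 + 4 \sqrt{3}\right) \left(-87\right) = - 2 \sqrt{3} \left(3 + 4 \sqrt{3}\right) \left(-87\right) = 174 \sqrt{3} \left(3 + 4 \sqrt{3}\right)$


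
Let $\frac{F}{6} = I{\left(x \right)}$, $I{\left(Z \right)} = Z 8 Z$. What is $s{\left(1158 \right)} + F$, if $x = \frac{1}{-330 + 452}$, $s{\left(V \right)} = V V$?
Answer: $\frac{4989727056}{3721} \approx 1.341 \cdot 10^{6}$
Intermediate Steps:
$s{\left(V \right)} = V^{2}$
$x = \frac{1}{122} \approx 0.0081967$
$I{\left(Z \right)} = 8 Z^{2}$ ($I{\left(Z \right)} = 8 Z Z = 8 Z^{2}$)
$F = \frac{12}{3721}$ ($F = 6 \cdot \frac{8}{14884} = 6 \cdot 8 \cdot \frac{1}{14884} = 6 \cdot \frac{2}{3721} = \frac{12}{3721} \approx 0.0032249$)
$s{\left(1158 \right)} + F = 1158^{2} + \frac{12}{3721} = 1340964 + \frac{12}{3721} = \frac{4989727056}{3721}$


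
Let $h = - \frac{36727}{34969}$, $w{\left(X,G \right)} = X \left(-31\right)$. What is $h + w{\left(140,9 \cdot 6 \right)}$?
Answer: $- \frac{151802187}{34969} \approx -4341.0$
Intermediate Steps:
$w{\left(X,G \right)} = - 31 X$
$h = - \frac{36727}{34969}$ ($h = \left(-36727\right) \frac{1}{34969} = - \frac{36727}{34969} \approx -1.0503$)
$h + w{\left(140,9 \cdot 6 \right)} = - \frac{36727}{34969} - 4340 = - \frac{151802187}{34969}$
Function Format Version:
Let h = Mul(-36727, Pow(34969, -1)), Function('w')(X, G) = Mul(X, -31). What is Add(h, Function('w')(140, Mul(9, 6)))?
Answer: Rational(-151802187, 34969) ≈ -4341.0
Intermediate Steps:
Function('w')(X, G) = Mul(-31, X)
h = Rational(-36727, 34969) (h = Mul(-36727, Rational(1, 34969)) = Rational(-36727, 34969) ≈ -1.0503)
Add(h, Function('w')(140, Mul(9, 6))) = Add(Rational(-36727, 34969), Mul(-31, 140)) = Add(Rational(-36727, 34969), -4340) = Rational(-151802187, 34969)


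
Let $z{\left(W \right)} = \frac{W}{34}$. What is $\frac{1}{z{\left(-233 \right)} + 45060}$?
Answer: $\frac{34}{1531807} \approx 2.2196 \cdot 10^{-5}$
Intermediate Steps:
$z{\left(W \right)} = \frac{W}{34}$ ($z{\left(W \right)} = W \frac{1}{34} = \frac{W}{34}$)
$\frac{1}{z{\left(-233 \right)} + 45060} = \frac{1}{\frac{1}{34} \left(-233\right) + 45060} = \frac{1}{- \frac{233}{34} + 45060} = \frac{1}{\frac{1531807}{34}} = \frac{34}{1531807}$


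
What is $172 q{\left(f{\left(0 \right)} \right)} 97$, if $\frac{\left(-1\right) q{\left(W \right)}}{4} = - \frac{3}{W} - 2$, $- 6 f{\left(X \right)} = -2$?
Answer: $734096$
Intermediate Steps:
$f{\left(X \right)} = \frac{1}{3}$ ($f{\left(X \right)} = \left(- \frac{1}{6}\right) \left(-2\right) = \frac{1}{3}$)
$q{\left(W \right)} = 8 + \frac{12}{W}$ ($q{\left(W \right)} = - 4 \left(- \frac{3}{W} - 2\right) = - 4 \left(-2 - \frac{3}{W}\right) = 8 + \frac{12}{W}$)
$172 q{\left(f{\left(0 \right)} \right)} 97 = 172 \left(8 + 12 \frac{1}{\frac{1}{3}}\right) 97 = 172 \left(8 + 12 \cdot 3\right) 97 = 172 \left(8 + 36\right) 97 = 172 \cdot 44 \cdot 97 = 7568 \cdot 97 = 734096$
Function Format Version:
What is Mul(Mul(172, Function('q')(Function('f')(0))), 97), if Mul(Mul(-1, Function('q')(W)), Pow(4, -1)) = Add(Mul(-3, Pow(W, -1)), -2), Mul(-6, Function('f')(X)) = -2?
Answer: 734096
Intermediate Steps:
Function('f')(X) = Rational(1, 3) (Function('f')(X) = Mul(Rational(-1, 6), -2) = Rational(1, 3))
Function('q')(W) = Add(8, Mul(12, Pow(W, -1))) (Function('q')(W) = Mul(-4, Add(Mul(-3, Pow(W, -1)), -2)) = Mul(-4, Add(-2, Mul(-3, Pow(W, -1)))) = Add(8, Mul(12, Pow(W, -1))))
Mul(Mul(172, Function('q')(Function('f')(0))), 97) = Mul(Mul(172, Add(8, Mul(12, Pow(Rational(1, 3), -1)))), 97) = Mul(Mul(172, Add(8, Mul(12, 3))), 97) = Mul(Mul(172, Add(8, 36)), 97) = Mul(Mul(172, 44), 97) = Mul(7568, 97) = 734096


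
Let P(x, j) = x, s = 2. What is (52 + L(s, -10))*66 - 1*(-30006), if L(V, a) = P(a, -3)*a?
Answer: 40038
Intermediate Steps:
L(V, a) = a² (L(V, a) = a*a = a²)
(52 + L(s, -10))*66 - 1*(-30006) = (52 + (-10)²)*66 - 1*(-30006) = (52 + 100)*66 + 30006 = 152*66 + 30006 = 10032 + 30006 = 40038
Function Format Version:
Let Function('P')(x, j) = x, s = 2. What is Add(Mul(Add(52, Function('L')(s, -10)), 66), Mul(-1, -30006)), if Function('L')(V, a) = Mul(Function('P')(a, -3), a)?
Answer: 40038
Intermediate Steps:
Function('L')(V, a) = Pow(a, 2) (Function('L')(V, a) = Mul(a, a) = Pow(a, 2))
Add(Mul(Add(52, Function('L')(s, -10)), 66), Mul(-1, -30006)) = Add(Mul(Add(52, Pow(-10, 2)), 66), Mul(-1, -30006)) = Add(Mul(Add(52, 100), 66), 30006) = Add(Mul(152, 66), 30006) = Add(10032, 30006) = 40038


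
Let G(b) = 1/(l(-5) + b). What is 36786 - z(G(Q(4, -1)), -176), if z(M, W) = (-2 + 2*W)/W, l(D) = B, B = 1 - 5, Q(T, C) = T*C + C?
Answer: 3236991/88 ≈ 36784.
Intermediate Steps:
Q(T, C) = C + C*T (Q(T, C) = C*T + C = C + C*T)
B = -4
l(D) = -4
G(b) = 1/(-4 + b)
z(M, W) = (-2 + 2*W)/W
36786 - z(G(Q(4, -1)), -176) = 36786 - (2 - 2/(-176)) = 36786 - (2 - 2*(-1/176)) = 36786 - (2 + 1/88) = 36786 - 1*177/88 = 36786 - 177/88 = 3236991/88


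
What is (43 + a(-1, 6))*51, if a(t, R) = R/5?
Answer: 11271/5 ≈ 2254.2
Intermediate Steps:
a(t, R) = R/5 (a(t, R) = R*(⅕) = R/5)
(43 + a(-1, 6))*51 = (43 + (⅕)*6)*51 = (43 + 6/5)*51 = (221/5)*51 = 11271/5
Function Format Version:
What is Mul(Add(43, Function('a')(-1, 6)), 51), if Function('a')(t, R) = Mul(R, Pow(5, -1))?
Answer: Rational(11271, 5) ≈ 2254.2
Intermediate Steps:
Function('a')(t, R) = Mul(Rational(1, 5), R) (Function('a')(t, R) = Mul(R, Rational(1, 5)) = Mul(Rational(1, 5), R))
Mul(Add(43, Function('a')(-1, 6)), 51) = Mul(Add(43, Mul(Rational(1, 5), 6)), 51) = Mul(Add(43, Rational(6, 5)), 51) = Mul(Rational(221, 5), 51) = Rational(11271, 5)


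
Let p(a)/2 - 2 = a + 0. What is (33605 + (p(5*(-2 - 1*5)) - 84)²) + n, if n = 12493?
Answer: 68598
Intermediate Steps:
p(a) = 4 + 2*a (p(a) = 4 + 2*(a + 0) = 4 + 2*a)
(33605 + (p(5*(-2 - 1*5)) - 84)²) + n = (33605 + ((4 + 2*(5*(-2 - 1*5))) - 84)²) + 12493 = (33605 + ((4 + 2*(5*(-2 - 5))) - 84)²) + 12493 = (33605 + ((4 + 2*(5*(-7))) - 84)²) + 12493 = (33605 + ((4 + 2*(-35)) - 84)²) + 12493 = (33605 + ((4 - 70) - 84)²) + 12493 = (33605 + (-66 - 84)²) + 12493 = (33605 + (-150)²) + 12493 = (33605 + 22500) + 12493 = 56105 + 12493 = 68598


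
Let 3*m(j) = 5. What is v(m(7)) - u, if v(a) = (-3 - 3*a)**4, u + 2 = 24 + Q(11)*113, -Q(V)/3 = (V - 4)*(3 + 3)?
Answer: 18312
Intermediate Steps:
Q(V) = 72 - 18*V (Q(V) = -3*(V - 4)*(3 + 3) = -3*(-4 + V)*6 = -3*(-24 + 6*V) = 72 - 18*V)
m(j) = 5/3 (m(j) = (1/3)*5 = 5/3)
u = -14216 (u = -2 + (24 + (72 - 18*11)*113) = -2 + (24 + (72 - 198)*113) = -2 + (24 - 126*113) = -2 + (24 - 14238) = -2 - 14214 = -14216)
v(m(7)) - u = 81*(1 + 5/3)**4 - 1*(-14216) = 81*(8/3)**4 + 14216 = 81*(4096/81) + 14216 = 4096 + 14216 = 18312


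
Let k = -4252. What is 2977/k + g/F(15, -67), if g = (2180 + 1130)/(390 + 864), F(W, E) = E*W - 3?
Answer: -472137173/671833008 ≈ -0.70276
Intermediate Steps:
F(W, E) = -3 + E*W
g = 1655/627 (g = 3310/1254 = 3310*(1/1254) = 1655/627 ≈ 2.6396)
2977/k + g/F(15, -67) = 2977/(-4252) + 1655/(627*(-3 - 67*15)) = 2977*(-1/4252) + 1655/(627*(-3 - 1005)) = -2977/4252 + (1655/627)/(-1008) = -2977/4252 + (1655/627)*(-1/1008) = -2977/4252 - 1655/632016 = -472137173/671833008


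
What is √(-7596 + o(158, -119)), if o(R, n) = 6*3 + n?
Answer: I*√7697 ≈ 87.733*I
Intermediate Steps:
o(R, n) = 18 + n
√(-7596 + o(158, -119)) = √(-7596 + (18 - 119)) = √(-7596 - 101) = √(-7697) = I*√7697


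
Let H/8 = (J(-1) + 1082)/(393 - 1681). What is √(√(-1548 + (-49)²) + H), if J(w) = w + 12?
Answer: √(-175973 + 25921*√853)/161 ≈ 4.7347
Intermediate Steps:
J(w) = 12 + w
H = -1093/161 (H = 8*(((12 - 1) + 1082)/(393 - 1681)) = 8*((11 + 1082)/(-1288)) = 8*(1093*(-1/1288)) = 8*(-1093/1288) = -1093/161 ≈ -6.7888)
√(√(-1548 + (-49)²) + H) = √(√(-1548 + (-49)²) - 1093/161) = √(√(-1548 + 2401) - 1093/161) = √(√853 - 1093/161) = √(-1093/161 + √853)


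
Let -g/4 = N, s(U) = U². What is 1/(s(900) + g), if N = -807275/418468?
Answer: 104617/84740577275 ≈ 1.2346e-6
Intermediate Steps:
N = -807275/418468 (N = -807275*1/418468 = -807275/418468 ≈ -1.9291)
g = 807275/104617 (g = -4*(-807275/418468) = 807275/104617 ≈ 7.7165)
1/(s(900) + g) = 1/(900² + 807275/104617) = 1/(810000 + 807275/104617) = 1/(84740577275/104617) = 104617/84740577275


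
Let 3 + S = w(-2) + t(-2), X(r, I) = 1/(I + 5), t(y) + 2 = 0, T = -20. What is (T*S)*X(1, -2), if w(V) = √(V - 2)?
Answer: 100/3 - 40*I/3 ≈ 33.333 - 13.333*I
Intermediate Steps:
t(y) = -2 (t(y) = -2 + 0 = -2)
X(r, I) = 1/(5 + I)
w(V) = √(-2 + V)
S = -5 + 2*I (S = -3 + (√(-2 - 2) - 2) = -3 + (√(-4) - 2) = -3 + (2*I - 2) = -3 + (-2 + 2*I) = -5 + 2*I ≈ -5.0 + 2.0*I)
(T*S)*X(1, -2) = (-20*(-5 + 2*I))/(5 - 2) = (100 - 40*I)/3 = (100 - 40*I)*(⅓) = 100/3 - 40*I/3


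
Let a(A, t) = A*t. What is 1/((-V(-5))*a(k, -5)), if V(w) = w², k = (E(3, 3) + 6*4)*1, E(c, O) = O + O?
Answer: 1/3750 ≈ 0.00026667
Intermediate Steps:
E(c, O) = 2*O
k = 30 (k = (2*3 + 6*4)*1 = (6 + 24)*1 = 30*1 = 30)
1/((-V(-5))*a(k, -5)) = 1/((-1*(-5)²)*(30*(-5))) = 1/(-1*25*(-150)) = 1/(-25*(-150)) = 1/3750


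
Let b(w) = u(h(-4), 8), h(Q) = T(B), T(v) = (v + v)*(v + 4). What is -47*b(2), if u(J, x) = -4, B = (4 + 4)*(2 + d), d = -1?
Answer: 188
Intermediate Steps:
B = 8 (B = (4 + 4)*(2 - 1) = 8*1 = 8)
T(v) = 2*v*(4 + v) (T(v) = (2*v)*(4 + v) = 2*v*(4 + v))
h(Q) = 192 (h(Q) = 2*8*(4 + 8) = 2*8*12 = 192)
b(w) = -4
-47*b(2) = -47*(-4) = 188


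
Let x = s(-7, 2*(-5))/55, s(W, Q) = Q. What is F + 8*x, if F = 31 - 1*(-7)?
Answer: 402/11 ≈ 36.545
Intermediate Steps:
F = 38 (F = 31 + 7 = 38)
x = -2/11 (x = (2*(-5))/55 = -10*1/55 = -2/11 ≈ -0.18182)
F + 8*x = 38 + 8*(-2/11) = 38 - 16/11 = 402/11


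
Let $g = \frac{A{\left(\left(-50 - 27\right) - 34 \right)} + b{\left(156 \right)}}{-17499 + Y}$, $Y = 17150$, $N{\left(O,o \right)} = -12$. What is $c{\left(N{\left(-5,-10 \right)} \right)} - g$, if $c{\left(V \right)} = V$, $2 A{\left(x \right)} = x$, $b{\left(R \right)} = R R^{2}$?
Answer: $\frac{7584345}{698} \approx 10866.0$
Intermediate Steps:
$b{\left(R \right)} = R^{3}$
$A{\left(x \right)} = \frac{x}{2}$
$g = - \frac{7592721}{698}$ ($g = \frac{\frac{\left(-50 - 27\right) - 34}{2} + 156^{3}}{-17499 + 17150} = \frac{\frac{-77 - 34}{2} + 3796416}{-349} = \left(\frac{1}{2} \left(-111\right) + 3796416\right) \left(- \frac{1}{349}\right) = \left(- \frac{111}{2} + 3796416\right) \left(- \frac{1}{349}\right) = \frac{7592721}{2} \left(- \frac{1}{349}\right) = - \frac{7592721}{698} \approx -10878.0$)
$c{\left(N{\left(-5,-10 \right)} \right)} - g = -12 - - \frac{7592721}{698} = -12 + \frac{7592721}{698} = \frac{7584345}{698}$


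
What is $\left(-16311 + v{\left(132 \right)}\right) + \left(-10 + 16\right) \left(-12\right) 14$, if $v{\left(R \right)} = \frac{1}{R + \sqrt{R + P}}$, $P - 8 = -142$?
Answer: $\frac{- 17319 \sqrt{2} + 2286107 i}{\sqrt{2} - 132 i} \approx -17319.0 - 8.1062 \cdot 10^{-5} i$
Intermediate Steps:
$P = -134$ ($P = 8 - 142 = -134$)
$v{\left(R \right)} = \frac{1}{R + \sqrt{-134 + R}}$ ($v{\left(R \right)} = \frac{1}{R + \sqrt{R - 134}} = \frac{1}{R + \sqrt{-134 + R}}$)
$\left(-16311 + v{\left(132 \right)}\right) + \left(-10 + 16\right) \left(-12\right) 14 = \left(-16311 + \frac{1}{132 + \sqrt{-134 + 132}}\right) + \left(-10 + 16\right) \left(-12\right) 14 = \left(-16311 + \frac{1}{132 + \sqrt{-2}}\right) + 6 \left(-12\right) 14 = \left(-16311 + \frac{1}{132 + i \sqrt{2}}\right) - 1008 = -17319 + \frac{1}{132 + i \sqrt{2}}$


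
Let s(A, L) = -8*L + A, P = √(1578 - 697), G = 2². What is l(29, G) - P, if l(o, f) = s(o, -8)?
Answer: 93 - √881 ≈ 63.318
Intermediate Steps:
G = 4
P = √881 ≈ 29.682
s(A, L) = A - 8*L
l(o, f) = 64 + o (l(o, f) = o - 8*(-8) = o + 64 = 64 + o)
l(29, G) - P = (64 + 29) - √881 = 93 - √881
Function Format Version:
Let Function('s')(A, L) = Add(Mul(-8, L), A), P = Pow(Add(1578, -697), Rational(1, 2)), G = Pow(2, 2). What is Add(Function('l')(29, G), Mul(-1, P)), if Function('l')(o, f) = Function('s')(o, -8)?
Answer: Add(93, Mul(-1, Pow(881, Rational(1, 2)))) ≈ 63.318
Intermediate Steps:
G = 4
P = Pow(881, Rational(1, 2)) ≈ 29.682
Function('s')(A, L) = Add(A, Mul(-8, L))
Function('l')(o, f) = Add(64, o) (Function('l')(o, f) = Add(o, Mul(-8, -8)) = Add(o, 64) = Add(64, o))
Add(Function('l')(29, G), Mul(-1, P)) = Add(Add(64, 29), Mul(-1, Pow(881, Rational(1, 2)))) = Add(93, Mul(-1, Pow(881, Rational(1, 2))))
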